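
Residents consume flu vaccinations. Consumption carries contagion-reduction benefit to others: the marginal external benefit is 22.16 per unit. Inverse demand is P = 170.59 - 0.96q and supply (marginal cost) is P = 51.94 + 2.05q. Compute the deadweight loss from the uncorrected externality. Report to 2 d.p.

Market equilibrium (private): 51.94 + 2.05q = 170.59 - 0.96q → q_m = 39.4186.
Social marginal benefit = demand + MEB = 192.75 - 0.96q.
Set SMB = MC: 192.75 - 0.96q = 51.94 + 2.05q → q* = 46.7807.
Height of the DWL triangle at q_m is SMB(q_m) − MC(q_m) = MEB(q_m) = 22.1600.
DWL = ½ × 7.3621 × 22.1600 = 81.5721.

DWL = 81.57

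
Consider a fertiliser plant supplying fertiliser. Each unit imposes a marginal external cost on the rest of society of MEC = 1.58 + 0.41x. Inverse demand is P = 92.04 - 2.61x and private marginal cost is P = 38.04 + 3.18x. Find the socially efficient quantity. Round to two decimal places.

x* = 8.45

Social marginal cost = private MC + MEC = 39.62 + 3.59x.
Set SMC = demand: 39.62 + 3.59x = 92.04 - 2.61x → x* = 8.4548.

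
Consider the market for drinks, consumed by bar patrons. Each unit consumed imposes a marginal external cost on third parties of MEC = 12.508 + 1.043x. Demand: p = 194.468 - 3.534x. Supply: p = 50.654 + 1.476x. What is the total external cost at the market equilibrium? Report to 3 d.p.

Market equilibrium (private): 50.654 + 1.476x = 194.468 - 3.534x → x_m = 28.7054.
Total external cost = ∫₀^{x_m} (12.508 + 1.043x) dx = 12.508×28.7054 + ½×1.043×28.7054² = 788.7631.

788.763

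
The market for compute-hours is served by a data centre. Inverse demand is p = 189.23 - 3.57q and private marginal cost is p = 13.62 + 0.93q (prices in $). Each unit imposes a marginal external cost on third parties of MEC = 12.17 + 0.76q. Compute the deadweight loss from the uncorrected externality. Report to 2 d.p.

Market equilibrium (private): 13.62 + 0.93q = 189.23 - 3.57q → q_m = 39.0244.
Social marginal cost = private MC + MEC = 25.79 + 1.69q.
Set SMC = demand: 25.79 + 1.69q = 189.23 - 3.57q → q* = 31.0722.
Height of the DWL triangle at q_m is SMC(q_m) − demand(q_m) = MEC(q_m) = 41.8286.
DWL = ½ × 7.9522 × 41.8286 = 166.3147.

DWL = $166.31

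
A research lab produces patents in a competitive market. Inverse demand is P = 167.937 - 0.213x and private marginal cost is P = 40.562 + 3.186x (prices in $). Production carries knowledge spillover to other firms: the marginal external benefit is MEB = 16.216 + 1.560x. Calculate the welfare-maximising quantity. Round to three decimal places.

Social marginal cost = private MC − MEB = 24.346 + 1.626x.
Set SMC = demand: 24.346 + 1.626x = 167.937 - 0.213x → x* = 78.0810.

x* = 78.081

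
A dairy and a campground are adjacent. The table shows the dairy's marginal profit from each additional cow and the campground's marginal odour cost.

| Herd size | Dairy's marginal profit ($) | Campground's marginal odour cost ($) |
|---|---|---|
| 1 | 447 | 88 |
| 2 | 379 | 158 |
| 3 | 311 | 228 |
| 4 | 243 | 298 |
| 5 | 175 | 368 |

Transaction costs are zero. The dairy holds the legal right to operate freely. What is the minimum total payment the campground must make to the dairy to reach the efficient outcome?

$418

Left alone the dairy would choose level 5 (marginal profit stays positive).
Efficient level: k* = 3 (marginal profit ≥ marginal odour cost through 3).
The campground must at least cover the dairy's forgone profit from cutting 5→3: 243 + 175 = 418.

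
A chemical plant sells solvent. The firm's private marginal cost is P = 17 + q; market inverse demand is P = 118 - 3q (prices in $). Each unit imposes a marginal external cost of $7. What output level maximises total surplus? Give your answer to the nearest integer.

Social marginal cost = private MC + MEC = 24 + q.
Set SMC = demand: 24 + q = 118 - 3q → q* = 23.5000.

q* = 24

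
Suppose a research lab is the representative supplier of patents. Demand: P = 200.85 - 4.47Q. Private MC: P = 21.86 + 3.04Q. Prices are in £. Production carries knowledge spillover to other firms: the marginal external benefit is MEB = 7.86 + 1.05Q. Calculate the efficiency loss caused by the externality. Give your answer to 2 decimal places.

Market equilibrium (private): 21.86 + 3.04Q = 200.85 - 4.47Q → Q_m = 23.8336.
Social marginal cost = private MC − MEB = 14.00 + 1.99Q.
Set SMC = demand: 14.00 + 1.99Q = 200.85 - 4.47Q → Q* = 28.9241.
The loss is the area between SMC and demand from Q* to Q_m; with linear curves that's a triangle of height MEB(Q_m).
DWL = ½ × 5.0905 × 32.8852 = 83.7011.

DWL = £83.70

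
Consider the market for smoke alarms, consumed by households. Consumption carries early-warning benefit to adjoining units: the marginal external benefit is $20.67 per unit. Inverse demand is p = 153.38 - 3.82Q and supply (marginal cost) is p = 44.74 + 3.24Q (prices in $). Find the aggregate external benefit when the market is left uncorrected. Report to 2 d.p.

Market equilibrium (private): 44.74 + 3.24Q = 153.38 - 3.82Q → Q_m = 15.3881.
Total external benefit = MEB × Q_m = 20.67 × 15.3881 = 318.0720.

$318.07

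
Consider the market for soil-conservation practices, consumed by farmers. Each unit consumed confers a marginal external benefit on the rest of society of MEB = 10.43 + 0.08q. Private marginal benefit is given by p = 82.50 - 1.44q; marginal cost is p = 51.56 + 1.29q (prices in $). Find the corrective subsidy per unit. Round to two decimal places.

subsidy = $11.68 per unit

Social marginal benefit = demand + MEB = 92.93 - 1.36q.
Set SMB = MC: 92.93 - 1.36q = 51.56 + 1.29q → q* = 15.6113.
The Pigouvian subsidy equals MEB at q*: 10.43 + 0.08×15.6113 = 11.6789.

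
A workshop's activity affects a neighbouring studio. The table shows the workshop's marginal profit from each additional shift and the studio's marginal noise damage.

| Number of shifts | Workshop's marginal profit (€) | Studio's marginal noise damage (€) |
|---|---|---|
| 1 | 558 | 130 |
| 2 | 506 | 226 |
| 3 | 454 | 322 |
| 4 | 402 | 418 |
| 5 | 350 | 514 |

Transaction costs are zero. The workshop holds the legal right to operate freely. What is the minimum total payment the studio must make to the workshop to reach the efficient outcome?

€752

Left alone the workshop would choose level 5 (marginal profit stays positive).
Efficient level: k* = 3 (marginal profit ≥ marginal noise damage through 3).
The studio must at least cover the workshop's forgone profit from cutting 5→3: 402 + 350 = 752.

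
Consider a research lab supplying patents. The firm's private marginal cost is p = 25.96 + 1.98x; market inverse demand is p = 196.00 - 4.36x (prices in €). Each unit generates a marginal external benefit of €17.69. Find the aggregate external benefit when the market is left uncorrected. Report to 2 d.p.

€474.45

Market equilibrium (private): 25.96 + 1.98x = 196.00 - 4.36x → x_m = 26.8202.
Total external benefit = MEB × x_m = 17.69 × 26.8202 = 474.4493.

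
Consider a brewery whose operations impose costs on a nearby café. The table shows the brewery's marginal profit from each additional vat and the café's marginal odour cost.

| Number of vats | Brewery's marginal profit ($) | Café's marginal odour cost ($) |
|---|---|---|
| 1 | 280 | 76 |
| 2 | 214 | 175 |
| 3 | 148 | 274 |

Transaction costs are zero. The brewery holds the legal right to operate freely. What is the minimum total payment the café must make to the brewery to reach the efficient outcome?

Left alone the brewery would choose level 3 (marginal profit stays positive).
Efficient level: k* = 2 (marginal profit ≥ marginal odour cost through 2).
The café must at least cover the brewery's forgone profit from cutting 3→2: 148 = 148.

$148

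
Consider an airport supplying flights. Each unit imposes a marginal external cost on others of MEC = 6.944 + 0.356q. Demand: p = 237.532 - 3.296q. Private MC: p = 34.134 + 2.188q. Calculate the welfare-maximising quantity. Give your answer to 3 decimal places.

q* = 33.639

Social marginal cost = private MC + MEC = 41.078 + 2.544q.
Set SMC = demand: 41.078 + 2.544q = 237.532 - 3.296q → q* = 33.6394.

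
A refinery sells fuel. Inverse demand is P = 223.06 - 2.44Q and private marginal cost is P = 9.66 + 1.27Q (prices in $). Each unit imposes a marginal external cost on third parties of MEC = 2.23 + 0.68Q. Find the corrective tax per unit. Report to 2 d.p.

tax = $34.94 per unit

Social marginal cost = private MC + MEC = 11.89 + 1.95Q.
Set SMC = demand: 11.89 + 1.95Q = 223.06 - 2.44Q → Q* = 48.1025.
The Pigouvian tax equals MEC at Q*: 2.23 + 0.68×48.1025 = 34.9397.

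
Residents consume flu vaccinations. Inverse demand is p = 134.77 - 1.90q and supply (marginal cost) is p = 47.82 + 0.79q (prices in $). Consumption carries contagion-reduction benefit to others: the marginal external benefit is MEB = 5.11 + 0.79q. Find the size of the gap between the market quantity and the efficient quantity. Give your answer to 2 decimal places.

16.13 units

Market equilibrium (private): 47.82 + 0.79q = 134.77 - 1.90q → q_m = 32.3234.
Social marginal benefit = demand + MEB = 139.88 - 1.11q.
Set SMB = MC: 139.88 - 1.11q = 47.82 + 0.79q → q* = 48.4526.
Gap = |32.3234 − 48.4526| = 16.1292.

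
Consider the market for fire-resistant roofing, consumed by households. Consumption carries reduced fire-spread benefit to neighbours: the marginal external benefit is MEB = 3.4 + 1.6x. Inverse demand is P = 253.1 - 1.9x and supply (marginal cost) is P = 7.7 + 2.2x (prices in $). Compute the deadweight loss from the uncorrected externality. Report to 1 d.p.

Market equilibrium (private): 7.7 + 2.2x = 253.1 - 1.9x → x_m = 59.8537.
Social marginal benefit = demand + MEB = 256.5 - 0.3x.
Set SMB = MC: 256.5 - 0.3x = 7.7 + 2.2x → x* = 99.5200.
The loss is the area between SMB and MC from x* to x_m; with linear curves that's a triangle of height MEB(x_m).
DWL = ½ × 39.6663 × 99.1659 = 1966.7722.

DWL = $1966.8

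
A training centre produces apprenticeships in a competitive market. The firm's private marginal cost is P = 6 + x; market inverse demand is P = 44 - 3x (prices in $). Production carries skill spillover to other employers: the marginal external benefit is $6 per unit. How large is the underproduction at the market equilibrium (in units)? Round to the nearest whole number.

2 units

Market equilibrium (private): 6 + x = 44 - 3x → x_m = 9.5000.
Social marginal cost = private MC − MEB = 0 + x.
Set SMC = demand: 0 + x = 44 - 3x → x* = 11.0000.
Gap = |9.5000 − 11.0000| = 1.5000.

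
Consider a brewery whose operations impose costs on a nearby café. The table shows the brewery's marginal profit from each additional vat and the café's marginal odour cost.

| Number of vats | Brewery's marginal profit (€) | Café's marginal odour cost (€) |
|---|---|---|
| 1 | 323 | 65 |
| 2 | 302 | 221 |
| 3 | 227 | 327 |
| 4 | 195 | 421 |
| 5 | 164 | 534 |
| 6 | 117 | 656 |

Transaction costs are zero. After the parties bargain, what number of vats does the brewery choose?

Bargaining reaches the level where marginal profit last exceeds marginal odour cost.
That holds through level 2 (302 ≥ 221) but not at 3 (227 < 327).

2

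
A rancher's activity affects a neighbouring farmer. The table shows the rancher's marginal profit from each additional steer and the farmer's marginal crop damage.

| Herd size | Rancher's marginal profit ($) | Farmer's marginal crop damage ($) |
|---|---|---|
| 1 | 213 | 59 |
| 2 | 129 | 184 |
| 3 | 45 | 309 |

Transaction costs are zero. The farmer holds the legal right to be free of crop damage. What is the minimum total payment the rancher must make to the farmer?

$59

Efficient level: marginal profit ≥ marginal crop damage through level 1, so k* = 1.
With the farmer holding the right, the rancher must at least compensate total damage at k*: 59 = 59.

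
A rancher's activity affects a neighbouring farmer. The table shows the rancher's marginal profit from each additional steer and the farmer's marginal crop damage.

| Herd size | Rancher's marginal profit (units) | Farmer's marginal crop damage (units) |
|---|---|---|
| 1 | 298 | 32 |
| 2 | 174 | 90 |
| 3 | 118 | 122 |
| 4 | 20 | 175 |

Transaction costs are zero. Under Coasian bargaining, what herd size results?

Bargaining reaches the level where marginal profit last exceeds marginal crop damage.
That holds through level 2 (174 ≥ 90) but not at 3 (118 < 122).

2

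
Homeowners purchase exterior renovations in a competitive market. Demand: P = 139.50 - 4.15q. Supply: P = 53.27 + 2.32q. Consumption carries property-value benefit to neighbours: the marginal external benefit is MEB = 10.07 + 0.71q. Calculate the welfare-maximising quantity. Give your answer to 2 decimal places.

q* = 16.72

Social marginal benefit = demand + MEB = 149.57 - 3.44q.
Set SMB = MC: 149.57 - 3.44q = 53.27 + 2.32q → q* = 16.7188.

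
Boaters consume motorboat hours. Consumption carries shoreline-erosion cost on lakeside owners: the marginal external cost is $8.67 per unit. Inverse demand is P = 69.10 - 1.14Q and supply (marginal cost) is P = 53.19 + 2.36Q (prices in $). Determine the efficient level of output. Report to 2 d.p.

Social marginal benefit = demand − MEC = 60.43 - 1.14Q.
Set SMB = MC: 60.43 - 1.14Q = 53.19 + 2.36Q → Q* = 2.0686.

Q* = 2.07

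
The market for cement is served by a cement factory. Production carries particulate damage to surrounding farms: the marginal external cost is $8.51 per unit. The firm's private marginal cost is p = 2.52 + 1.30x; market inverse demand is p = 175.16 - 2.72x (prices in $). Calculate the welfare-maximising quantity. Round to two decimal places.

x* = 40.83

Social marginal cost = private MC + MEC = 11.03 + 1.30x.
Set SMC = demand: 11.03 + 1.30x = 175.16 - 2.72x → x* = 40.8284.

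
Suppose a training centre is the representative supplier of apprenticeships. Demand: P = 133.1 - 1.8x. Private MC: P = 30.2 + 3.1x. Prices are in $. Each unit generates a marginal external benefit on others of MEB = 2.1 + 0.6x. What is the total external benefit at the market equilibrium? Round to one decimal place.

Market equilibrium (private): 30.2 + 3.1x = 133.1 - 1.8x → x_m = 21.0000.
Total external benefit = ∫₀^{x_m} (2.1 + 0.6x) dx = 2.1×21.0000 + ½×0.6×21.0000² = 176.4000.

$176.4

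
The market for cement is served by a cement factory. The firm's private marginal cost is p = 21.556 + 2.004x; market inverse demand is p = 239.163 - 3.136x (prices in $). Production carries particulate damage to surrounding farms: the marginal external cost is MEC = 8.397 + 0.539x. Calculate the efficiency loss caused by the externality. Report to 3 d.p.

DWL = $85.794

Market equilibrium (private): 21.556 + 2.004x = 239.163 - 3.136x → x_m = 42.3360.
Social marginal cost = private MC + MEC = 29.953 + 2.543x.
Set SMC = demand: 29.953 + 2.543x = 239.163 - 3.136x → x* = 36.8392.
Between x* and x_m the wedge SMC − demand runs linearly from 0 to MEC(x_m), so the loss is a triangle.
DWL = ½ × 5.4968 × 31.2161 = 85.7943.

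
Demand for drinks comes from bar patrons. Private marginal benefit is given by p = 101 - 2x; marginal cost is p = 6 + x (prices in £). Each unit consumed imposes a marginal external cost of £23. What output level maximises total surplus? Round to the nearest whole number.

x* = 24

Social marginal benefit = demand − MEC = 78 - 2x.
Set SMB = MC: 78 - 2x = 6 + x → x* = 24.0000.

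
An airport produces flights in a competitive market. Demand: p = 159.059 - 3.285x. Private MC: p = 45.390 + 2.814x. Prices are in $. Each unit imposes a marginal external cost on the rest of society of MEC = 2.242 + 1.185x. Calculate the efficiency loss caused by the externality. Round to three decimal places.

DWL = $40.624

Market equilibrium (private): 45.390 + 2.814x = 159.059 - 3.285x → x_m = 18.6373.
Social marginal cost = private MC + MEC = 47.632 + 3.999x.
Set SMC = demand: 47.632 + 3.999x = 159.059 - 3.285x → x* = 15.2975.
Between x* and x_m the wedge SMC − demand runs linearly from 0 to MEC(x_m), so the loss is a triangle.
DWL = ½ × 3.3398 × 24.3272 = 40.6240.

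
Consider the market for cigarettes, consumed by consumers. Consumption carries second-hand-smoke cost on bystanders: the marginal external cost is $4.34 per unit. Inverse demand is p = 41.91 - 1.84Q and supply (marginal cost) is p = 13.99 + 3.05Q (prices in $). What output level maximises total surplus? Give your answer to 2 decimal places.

Social marginal benefit = demand − MEC = 37.57 - 1.84Q.
Set SMB = MC: 37.57 - 1.84Q = 13.99 + 3.05Q → Q* = 4.8221.

Q* = 4.82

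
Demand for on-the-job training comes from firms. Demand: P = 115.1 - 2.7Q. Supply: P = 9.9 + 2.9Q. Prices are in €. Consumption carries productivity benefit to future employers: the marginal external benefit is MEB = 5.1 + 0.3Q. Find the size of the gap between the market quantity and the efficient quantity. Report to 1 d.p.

Market equilibrium (private): 9.9 + 2.9Q = 115.1 - 2.7Q → Q_m = 18.7857.
Social marginal benefit = demand + MEB = 120.2 - 2.4Q.
Set SMB = MC: 120.2 - 2.4Q = 9.9 + 2.9Q → Q* = 20.8113.
Gap = |18.7857 − 20.8113| = 2.0256.

2.0 units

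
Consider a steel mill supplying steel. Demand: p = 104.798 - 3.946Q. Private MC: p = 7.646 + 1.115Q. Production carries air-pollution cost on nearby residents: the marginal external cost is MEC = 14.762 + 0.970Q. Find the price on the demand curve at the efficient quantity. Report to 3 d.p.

Social marginal cost = private MC + MEC = 22.408 + 2.085Q.
Set SMC = demand: 22.408 + 2.085Q = 104.798 - 3.946Q → Q* = 13.6611.
Consumer price on the demand curve at Q*: 104.798 − 3.946×13.6611 = 50.8913.

P = 50.891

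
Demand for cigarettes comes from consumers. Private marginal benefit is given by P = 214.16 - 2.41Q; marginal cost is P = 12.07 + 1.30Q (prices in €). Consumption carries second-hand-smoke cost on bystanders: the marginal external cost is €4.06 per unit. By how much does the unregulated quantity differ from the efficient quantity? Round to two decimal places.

1.09 units

Market equilibrium (private): 12.07 + 1.30Q = 214.16 - 2.41Q → Q_m = 54.4717.
Social marginal benefit = demand − MEC = 210.10 - 2.41Q.
Set SMB = MC: 210.10 - 2.41Q = 12.07 + 1.30Q → Q* = 53.3774.
Gap = |54.4717 − 53.3774| = 1.0943.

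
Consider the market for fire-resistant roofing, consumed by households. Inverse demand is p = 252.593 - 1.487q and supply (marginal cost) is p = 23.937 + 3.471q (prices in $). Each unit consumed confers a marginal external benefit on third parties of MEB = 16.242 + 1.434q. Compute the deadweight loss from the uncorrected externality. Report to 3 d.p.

DWL = $962.800

Market equilibrium (private): 23.937 + 3.471q = 252.593 - 1.487q → q_m = 46.1186.
Social marginal benefit = demand + MEB = 268.835 - 0.053q.
Set SMB = MC: 268.835 - 0.053q = 23.937 + 3.471q → q* = 69.4943.
Height of the DWL triangle at q_m is SMB(q_m) − MC(q_m) = MEB(q_m) = 82.3761.
DWL = ½ × 23.3757 × 82.3761 = 962.7995.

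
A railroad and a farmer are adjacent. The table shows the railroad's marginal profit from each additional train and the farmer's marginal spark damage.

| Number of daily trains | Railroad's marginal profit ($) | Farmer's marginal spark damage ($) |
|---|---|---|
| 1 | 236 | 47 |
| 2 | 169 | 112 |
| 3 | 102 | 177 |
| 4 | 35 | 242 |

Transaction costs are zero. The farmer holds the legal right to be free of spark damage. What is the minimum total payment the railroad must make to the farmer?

Efficient level: marginal profit ≥ marginal spark damage through level 2, so k* = 2.
With the farmer holding the right, the railroad must at least compensate total damage at k*: 47 + 112 = 159.

$159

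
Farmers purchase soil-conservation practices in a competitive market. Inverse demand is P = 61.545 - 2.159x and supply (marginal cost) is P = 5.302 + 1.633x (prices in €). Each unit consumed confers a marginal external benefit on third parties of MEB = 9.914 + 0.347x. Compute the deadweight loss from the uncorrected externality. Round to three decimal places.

Market equilibrium (private): 5.302 + 1.633x = 61.545 - 2.159x → x_m = 14.8320.
Social marginal benefit = demand + MEB = 71.459 - 1.812x.
Set SMB = MC: 71.459 - 1.812x = 5.302 + 1.633x → x* = 19.2038.
Height of the DWL triangle at x_m is SMB(x_m) − MC(x_m) = MEB(x_m) = 15.0607.
DWL = ½ × 4.3718 × 15.0607 = 32.9212.

DWL = €32.921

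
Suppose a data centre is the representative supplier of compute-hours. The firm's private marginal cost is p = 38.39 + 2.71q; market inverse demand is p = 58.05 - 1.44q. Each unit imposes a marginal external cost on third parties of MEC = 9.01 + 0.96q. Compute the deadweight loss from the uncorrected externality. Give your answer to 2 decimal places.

Market equilibrium (private): 38.39 + 2.71q = 58.05 - 1.44q → q_m = 4.7373.
Social marginal cost = private MC + MEC = 47.40 + 3.67q.
Set SMC = demand: 47.40 + 3.67q = 58.05 - 1.44q → q* = 2.0841.
The welfare-loss triangle has base |q_m − q*| and height MEC(q_m) (the vertical gap between SMC and demand is zero at q* and MEC at q_m).
DWL = ½ × 2.6532 × 13.5579 = 17.9859.

DWL = 17.99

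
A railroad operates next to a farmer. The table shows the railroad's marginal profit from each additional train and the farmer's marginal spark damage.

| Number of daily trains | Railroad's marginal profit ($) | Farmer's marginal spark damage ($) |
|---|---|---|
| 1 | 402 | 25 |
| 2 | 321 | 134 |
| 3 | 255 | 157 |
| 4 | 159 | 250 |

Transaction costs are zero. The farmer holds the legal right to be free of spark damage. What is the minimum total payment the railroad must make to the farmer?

$316

Efficient level: marginal profit ≥ marginal spark damage through level 3, so k* = 3.
With the farmer holding the right, the railroad must at least compensate total damage at k*: 25 + 134 + 157 = 316.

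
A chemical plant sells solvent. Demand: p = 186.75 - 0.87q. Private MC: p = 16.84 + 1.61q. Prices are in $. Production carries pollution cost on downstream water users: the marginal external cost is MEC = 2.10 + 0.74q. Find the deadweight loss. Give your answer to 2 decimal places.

DWL = $432.88

Market equilibrium (private): 16.84 + 1.61q = 186.75 - 0.87q → q_m = 68.5121.
Social marginal cost = private MC + MEC = 18.94 + 2.35q.
Set SMC = demand: 18.94 + 2.35q = 186.75 - 0.87q → q* = 52.1149.
The loss is the area between SMC and demand from q* to q_m; with linear curves that's a triangle of height MEC(q_m).
DWL = ½ × 16.3972 × 52.7990 = 432.8779.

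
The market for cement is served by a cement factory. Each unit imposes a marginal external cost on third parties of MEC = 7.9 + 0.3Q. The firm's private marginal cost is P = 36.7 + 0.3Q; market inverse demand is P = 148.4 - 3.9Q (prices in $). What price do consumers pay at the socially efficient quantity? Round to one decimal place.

Social marginal cost = private MC + MEC = 44.6 + 0.6Q.
Set SMC = demand: 44.6 + 0.6Q = 148.4 - 3.9Q → Q* = 23.0667.
Consumer price on the demand curve at Q*: 148.4 − 3.9×23.0667 = 58.4399.

P = $58.4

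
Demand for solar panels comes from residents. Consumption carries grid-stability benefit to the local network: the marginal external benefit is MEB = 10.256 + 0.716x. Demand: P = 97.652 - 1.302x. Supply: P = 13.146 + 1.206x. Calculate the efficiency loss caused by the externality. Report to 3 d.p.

Market equilibrium (private): 13.146 + 1.206x = 97.652 - 1.302x → x_m = 33.6946.
Social marginal benefit = demand + MEB = 107.908 - 0.586x.
Set SMB = MC: 107.908 - 0.586x = 13.146 + 1.206x → x* = 52.8806.
The loss is the area between SMB and MC from x* to x_m; with linear curves that's a triangle of height MEB(x_m).
DWL = ½ × 19.1860 × 34.3813 = 329.8198.

DWL = 329.820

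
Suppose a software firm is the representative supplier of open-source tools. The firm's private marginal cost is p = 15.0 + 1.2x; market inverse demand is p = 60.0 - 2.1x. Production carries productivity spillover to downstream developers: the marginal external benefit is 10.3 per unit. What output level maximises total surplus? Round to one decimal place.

Social marginal cost = private MC − MEB = 4.7 + 1.2x.
Set SMC = demand: 4.7 + 1.2x = 60.0 - 2.1x → x* = 16.7576.

x* = 16.8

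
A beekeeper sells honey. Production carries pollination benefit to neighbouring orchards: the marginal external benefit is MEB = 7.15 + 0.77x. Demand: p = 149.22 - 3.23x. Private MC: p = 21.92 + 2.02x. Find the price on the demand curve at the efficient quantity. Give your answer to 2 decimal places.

P = 52.28

Social marginal cost = private MC − MEB = 14.77 + 1.25x.
Set SMC = demand: 14.77 + 1.25x = 149.22 - 3.23x → x* = 30.0112.
Consumer price on the demand curve at x*: 149.22 − 3.23×30.0112 = 52.2838.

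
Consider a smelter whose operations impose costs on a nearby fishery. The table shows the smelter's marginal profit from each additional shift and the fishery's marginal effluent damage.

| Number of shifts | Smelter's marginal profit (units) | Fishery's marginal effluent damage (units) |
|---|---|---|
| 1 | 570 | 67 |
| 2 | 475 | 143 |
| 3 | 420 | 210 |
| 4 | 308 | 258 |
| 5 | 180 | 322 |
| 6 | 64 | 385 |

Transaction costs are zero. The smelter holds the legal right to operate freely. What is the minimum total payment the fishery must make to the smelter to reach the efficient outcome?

244

Left alone the smelter would choose level 6 (marginal profit stays positive).
Efficient level: k* = 4 (marginal profit ≥ marginal effluent damage through 4).
The fishery must at least cover the smelter's forgone profit from cutting 6→4: 180 + 64 = 244.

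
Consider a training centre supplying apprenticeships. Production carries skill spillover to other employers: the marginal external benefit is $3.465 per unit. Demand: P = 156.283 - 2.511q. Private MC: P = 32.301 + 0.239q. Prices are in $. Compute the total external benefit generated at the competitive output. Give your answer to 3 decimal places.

$156.217

Market equilibrium (private): 32.301 + 0.239q = 156.283 - 2.511q → q_m = 45.0844.
Total external benefit = MEB × q_m = 3.465 × 45.0844 = 156.2174.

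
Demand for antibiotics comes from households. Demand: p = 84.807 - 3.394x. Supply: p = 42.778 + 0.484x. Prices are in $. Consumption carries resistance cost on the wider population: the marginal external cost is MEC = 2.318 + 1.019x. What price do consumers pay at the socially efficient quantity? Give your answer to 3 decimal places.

P = $57.284

Social marginal benefit = demand − MEC = 82.489 - 4.413x.
Set SMB = MC: 82.489 - 4.413x = 42.778 + 0.484x → x* = 8.1093.
Consumer price on the demand curve at x*: 84.807 − 3.394×8.1093 = 57.2840.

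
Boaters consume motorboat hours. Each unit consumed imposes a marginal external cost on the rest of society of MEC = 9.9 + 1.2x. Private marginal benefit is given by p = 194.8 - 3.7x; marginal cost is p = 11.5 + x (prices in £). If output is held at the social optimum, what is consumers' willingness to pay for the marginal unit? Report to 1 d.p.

P = £86.1

Social marginal benefit = demand − MEC = 184.9 - 4.9x.
Set SMB = MC: 184.9 - 4.9x = 11.5 + x → x* = 29.3898.
Consumer price on the demand curve at x*: 194.8 − 3.7×29.3898 = 86.0577.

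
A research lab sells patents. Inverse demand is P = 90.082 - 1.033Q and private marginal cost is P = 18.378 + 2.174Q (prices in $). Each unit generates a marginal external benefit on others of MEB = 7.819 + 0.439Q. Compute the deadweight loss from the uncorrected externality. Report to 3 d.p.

Market equilibrium (private): 18.378 + 2.174Q = 90.082 - 1.033Q → Q_m = 22.3586.
Social marginal cost = private MC − MEB = 10.559 + 1.735Q.
Set SMC = demand: 10.559 + 1.735Q = 90.082 - 1.033Q → Q* = 28.7294.
Height of the DWL triangle at Q_m is demand(Q_m) − SMC(Q_m) = MEB(Q_m) = 17.6344.
DWL = ½ × 6.3708 × 17.6344 = 56.1726.

DWL = $56.173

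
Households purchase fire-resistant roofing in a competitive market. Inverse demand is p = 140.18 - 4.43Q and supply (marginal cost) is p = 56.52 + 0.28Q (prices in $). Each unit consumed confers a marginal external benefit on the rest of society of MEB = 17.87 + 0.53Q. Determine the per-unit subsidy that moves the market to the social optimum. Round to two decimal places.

subsidy = $30.74 per unit

Social marginal benefit = demand + MEB = 158.05 - 3.90Q.
Set SMB = MC: 158.05 - 3.90Q = 56.52 + 0.28Q → Q* = 24.2895.
The Pigouvian subsidy equals MEB at Q*: 17.87 + 0.53×24.2895 = 30.7434.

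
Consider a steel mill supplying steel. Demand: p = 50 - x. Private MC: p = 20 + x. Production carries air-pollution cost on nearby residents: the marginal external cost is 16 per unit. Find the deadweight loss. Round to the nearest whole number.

Market equilibrium (private): 20 + x = 50 - x → x_m = 15.0000.
Social marginal cost = private MC + MEC = 36 + x.
Set SMC = demand: 36 + x = 50 - x → x* = 7.0000.
Between x* and x_m the wedge SMC − demand runs linearly from 0 to MEC(x_m), so the loss is a triangle.
DWL = ½ × 8.0000 × 16.0000 = 64.0000.

DWL = 64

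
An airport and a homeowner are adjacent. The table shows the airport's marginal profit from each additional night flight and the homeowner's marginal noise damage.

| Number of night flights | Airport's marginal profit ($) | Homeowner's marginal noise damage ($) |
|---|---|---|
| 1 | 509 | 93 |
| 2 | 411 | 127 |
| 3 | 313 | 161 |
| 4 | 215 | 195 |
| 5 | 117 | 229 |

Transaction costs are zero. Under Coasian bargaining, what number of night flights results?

4

Bargaining reaches the level where marginal profit last exceeds marginal noise damage.
That holds through level 4 (215 ≥ 195) but not at 5 (117 < 229).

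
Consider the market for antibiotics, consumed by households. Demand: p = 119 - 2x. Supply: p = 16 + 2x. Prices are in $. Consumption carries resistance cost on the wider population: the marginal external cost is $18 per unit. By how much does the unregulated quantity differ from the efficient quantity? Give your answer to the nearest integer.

5 units

Market equilibrium (private): 16 + 2x = 119 - 2x → x_m = 25.7500.
Social marginal benefit = demand − MEC = 101 - 2x.
Set SMB = MC: 101 - 2x = 16 + 2x → x* = 21.2500.
Gap = |25.7500 − 21.2500| = 4.5000.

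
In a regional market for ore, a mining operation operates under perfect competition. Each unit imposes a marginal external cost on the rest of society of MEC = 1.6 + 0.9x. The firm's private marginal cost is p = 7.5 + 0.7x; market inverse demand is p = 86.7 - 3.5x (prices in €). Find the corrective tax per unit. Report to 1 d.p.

Social marginal cost = private MC + MEC = 9.1 + 1.6x.
Set SMC = demand: 9.1 + 1.6x = 86.7 - 3.5x → x* = 15.2157.
The Pigouvian tax equals MEC at x*: 1.6 + 0.9×15.2157 = 15.2941.

tax = €15.3 per unit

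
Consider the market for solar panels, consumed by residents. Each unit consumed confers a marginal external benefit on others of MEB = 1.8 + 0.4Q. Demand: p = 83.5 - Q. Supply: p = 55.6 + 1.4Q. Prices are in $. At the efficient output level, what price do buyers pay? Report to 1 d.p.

P = $68.7

Social marginal benefit = demand + MEB = 85.3 - 0.6Q.
Set SMB = MC: 85.3 - 0.6Q = 55.6 + 1.4Q → Q* = 14.8500.
Consumer price on the demand curve at Q*: 83.5 − 1.0×14.8500 = 68.6500.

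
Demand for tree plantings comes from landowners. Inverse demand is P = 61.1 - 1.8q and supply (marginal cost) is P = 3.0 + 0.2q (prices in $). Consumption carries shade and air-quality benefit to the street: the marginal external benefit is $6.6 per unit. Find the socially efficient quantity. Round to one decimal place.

Social marginal benefit = demand + MEB = 67.7 - 1.8q.
Set SMB = MC: 67.7 - 1.8q = 3.0 + 0.2q → q* = 32.3500.

q* = 32.4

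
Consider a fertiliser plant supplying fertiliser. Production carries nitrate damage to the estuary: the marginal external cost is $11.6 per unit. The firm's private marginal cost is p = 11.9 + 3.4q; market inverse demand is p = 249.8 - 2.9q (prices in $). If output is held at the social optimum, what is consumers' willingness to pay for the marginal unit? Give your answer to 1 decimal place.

P = $145.6

Social marginal cost = private MC + MEC = 23.5 + 3.4q.
Set SMC = demand: 23.5 + 3.4q = 249.8 - 2.9q → q* = 35.9206.
Consumer price on the demand curve at q*: 249.8 − 2.9×35.9206 = 145.6303.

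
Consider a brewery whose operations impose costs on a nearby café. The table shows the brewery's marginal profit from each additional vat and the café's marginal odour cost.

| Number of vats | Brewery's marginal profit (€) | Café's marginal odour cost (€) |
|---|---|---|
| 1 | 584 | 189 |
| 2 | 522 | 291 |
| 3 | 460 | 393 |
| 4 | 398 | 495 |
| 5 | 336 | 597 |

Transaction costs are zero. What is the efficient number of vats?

Bargaining reaches the level where marginal profit last exceeds marginal odour cost.
That holds through level 3 (460 ≥ 393) but not at 4 (398 < 495).

3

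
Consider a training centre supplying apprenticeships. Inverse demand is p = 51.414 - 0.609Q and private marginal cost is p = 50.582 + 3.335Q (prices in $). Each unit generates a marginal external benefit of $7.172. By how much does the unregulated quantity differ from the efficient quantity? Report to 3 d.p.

1.818 units

Market equilibrium (private): 50.582 + 3.335Q = 51.414 - 0.609Q → Q_m = 0.2110.
Social marginal cost = private MC − MEB = 43.410 + 3.335Q.
Set SMC = demand: 43.410 + 3.335Q = 51.414 - 0.609Q → Q* = 2.0294.
Gap = |0.2110 − 2.0294| = 1.8184.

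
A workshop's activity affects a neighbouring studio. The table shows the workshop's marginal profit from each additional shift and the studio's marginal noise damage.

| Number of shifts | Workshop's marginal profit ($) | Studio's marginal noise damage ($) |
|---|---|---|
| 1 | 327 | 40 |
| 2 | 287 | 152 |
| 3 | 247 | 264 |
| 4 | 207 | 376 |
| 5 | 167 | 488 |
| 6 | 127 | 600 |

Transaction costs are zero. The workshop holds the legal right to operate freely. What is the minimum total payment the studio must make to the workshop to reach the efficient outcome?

$748

Left alone the workshop would choose level 6 (marginal profit stays positive).
Efficient level: k* = 2 (marginal profit ≥ marginal noise damage through 2).
The studio must at least cover the workshop's forgone profit from cutting 6→2: 247 + 207 + 167 + 127 = 748.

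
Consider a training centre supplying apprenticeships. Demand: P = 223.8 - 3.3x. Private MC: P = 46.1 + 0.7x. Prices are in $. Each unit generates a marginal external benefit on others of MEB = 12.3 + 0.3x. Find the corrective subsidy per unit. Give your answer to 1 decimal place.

Social marginal cost = private MC − MEB = 33.8 + 0.4x.
Set SMC = demand: 33.8 + 0.4x = 223.8 - 3.3x → x* = 51.3514.
The Pigouvian subsidy equals MEB at x*: 12.3 + 0.3×51.3514 = 27.7054.

subsidy = $27.7 per unit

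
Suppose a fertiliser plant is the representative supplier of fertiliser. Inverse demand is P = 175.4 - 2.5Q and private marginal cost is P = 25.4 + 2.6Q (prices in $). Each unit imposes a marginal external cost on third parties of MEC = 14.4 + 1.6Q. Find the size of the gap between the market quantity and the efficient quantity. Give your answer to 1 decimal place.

9.2 units

Market equilibrium (private): 25.4 + 2.6Q = 175.4 - 2.5Q → Q_m = 29.4118.
Social marginal cost = private MC + MEC = 39.8 + 4.2Q.
Set SMC = demand: 39.8 + 4.2Q = 175.4 - 2.5Q → Q* = 20.2388.
Gap = |29.4118 − 20.2388| = 9.1730.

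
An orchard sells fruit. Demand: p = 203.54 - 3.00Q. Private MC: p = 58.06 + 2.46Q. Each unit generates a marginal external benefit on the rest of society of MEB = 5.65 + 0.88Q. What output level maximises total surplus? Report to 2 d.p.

Q* = 33.00

Social marginal cost = private MC − MEB = 52.41 + 1.58Q.
Set SMC = demand: 52.41 + 1.58Q = 203.54 - 3.00Q → Q* = 32.9978.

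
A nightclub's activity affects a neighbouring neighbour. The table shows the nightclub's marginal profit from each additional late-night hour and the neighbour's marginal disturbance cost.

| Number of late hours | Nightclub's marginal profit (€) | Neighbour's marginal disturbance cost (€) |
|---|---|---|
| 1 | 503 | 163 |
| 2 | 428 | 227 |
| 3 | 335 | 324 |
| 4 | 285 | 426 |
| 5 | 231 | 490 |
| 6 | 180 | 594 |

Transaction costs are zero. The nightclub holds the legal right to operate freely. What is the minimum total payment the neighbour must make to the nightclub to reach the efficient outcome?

€696

Left alone the nightclub would choose level 6 (marginal profit stays positive).
Efficient level: k* = 3 (marginal profit ≥ marginal disturbance cost through 3).
The neighbour must at least cover the nightclub's forgone profit from cutting 6→3: 285 + 231 + 180 = 696.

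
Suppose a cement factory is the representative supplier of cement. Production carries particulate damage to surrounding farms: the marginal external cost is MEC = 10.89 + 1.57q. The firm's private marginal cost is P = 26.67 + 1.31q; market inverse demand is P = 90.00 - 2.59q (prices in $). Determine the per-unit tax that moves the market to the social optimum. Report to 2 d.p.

tax = $25.94 per unit

Social marginal cost = private MC + MEC = 37.56 + 2.88q.
Set SMC = demand: 37.56 + 2.88q = 90.00 - 2.59q → q* = 9.5868.
The Pigouvian tax equals MEC at q*: 10.89 + 1.57×9.5868 = 25.9413.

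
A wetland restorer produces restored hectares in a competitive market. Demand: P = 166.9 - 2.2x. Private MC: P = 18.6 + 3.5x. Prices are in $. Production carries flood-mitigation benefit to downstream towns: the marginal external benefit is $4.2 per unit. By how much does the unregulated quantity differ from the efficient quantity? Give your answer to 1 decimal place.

0.7 units

Market equilibrium (private): 18.6 + 3.5x = 166.9 - 2.2x → x_m = 26.0175.
Social marginal cost = private MC − MEB = 14.4 + 3.5x.
Set SMC = demand: 14.4 + 3.5x = 166.9 - 2.2x → x* = 26.7544.
Gap = |26.0175 − 26.7544| = 0.7369.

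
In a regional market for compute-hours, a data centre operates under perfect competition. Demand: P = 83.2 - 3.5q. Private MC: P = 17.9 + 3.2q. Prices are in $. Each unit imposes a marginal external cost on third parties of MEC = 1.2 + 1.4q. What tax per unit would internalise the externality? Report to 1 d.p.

Social marginal cost = private MC + MEC = 19.1 + 4.6q.
Set SMC = demand: 19.1 + 4.6q = 83.2 - 3.5q → q* = 7.9136.
The Pigouvian tax equals MEC at q*: 1.2 + 1.4×7.9136 = 12.2790.

tax = $12.3 per unit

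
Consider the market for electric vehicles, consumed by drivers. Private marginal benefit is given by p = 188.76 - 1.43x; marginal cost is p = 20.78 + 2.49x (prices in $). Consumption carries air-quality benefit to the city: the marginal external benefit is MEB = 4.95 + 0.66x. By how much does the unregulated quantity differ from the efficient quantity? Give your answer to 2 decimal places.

Market equilibrium (private): 20.78 + 2.49x = 188.76 - 1.43x → x_m = 42.8520.
Social marginal benefit = demand + MEB = 193.71 - 0.77x.
Set SMB = MC: 193.71 - 0.77x = 20.78 + 2.49x → x* = 53.0460.
Gap = |42.8520 − 53.0460| = 10.1940.

10.19 units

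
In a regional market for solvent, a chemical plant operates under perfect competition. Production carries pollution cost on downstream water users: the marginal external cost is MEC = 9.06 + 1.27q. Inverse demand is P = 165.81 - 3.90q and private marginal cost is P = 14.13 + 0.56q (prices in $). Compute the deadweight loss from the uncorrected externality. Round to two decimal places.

DWL = $238.24

Market equilibrium (private): 14.13 + 0.56q = 165.81 - 3.90q → q_m = 34.0090.
Social marginal cost = private MC + MEC = 23.19 + 1.83q.
Set SMC = demand: 23.19 + 1.83q = 165.81 - 3.90q → q* = 24.8901.
Between q* and q_m the wedge SMC − demand runs linearly from 0 to MEC(q_m), so the loss is a triangle.
DWL = ½ × 9.1189 × 52.2514 = 238.2376.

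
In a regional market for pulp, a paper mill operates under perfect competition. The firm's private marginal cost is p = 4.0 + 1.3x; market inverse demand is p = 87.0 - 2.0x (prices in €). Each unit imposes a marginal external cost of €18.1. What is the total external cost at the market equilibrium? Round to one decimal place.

Market equilibrium (private): 4.0 + 1.3x = 87.0 - 2.0x → x_m = 25.1515.
Total external cost = MEC × x_m = 18.1 × 25.1515 = 455.2422.

€455.2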